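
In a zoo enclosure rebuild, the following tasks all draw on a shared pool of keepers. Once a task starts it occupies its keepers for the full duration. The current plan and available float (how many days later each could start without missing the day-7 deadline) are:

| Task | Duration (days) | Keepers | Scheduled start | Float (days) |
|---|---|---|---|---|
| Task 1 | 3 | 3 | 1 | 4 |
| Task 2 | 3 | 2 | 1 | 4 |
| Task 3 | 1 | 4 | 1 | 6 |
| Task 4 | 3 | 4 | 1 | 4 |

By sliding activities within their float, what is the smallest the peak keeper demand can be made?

5

Early-start (Task 1@1, Task 2@1, Task 3@1, Task 4@1) gives peak 13: d1:13  d2:9  d3:9  d4:0  d5:0  d6:0  d7:0.
Shift Task 3→4, Task 4→5.
Schedule Task 1@1, Task 2@1, Task 3@4, Task 4@5: d1:5  d2:5  d3:5  d4:4  d5:4  d6:4  d7:4 — peak 5.
Total keeper-days = 31 over 7 days ⇒ peak ≥ ⌈31/7⌉ = 5, so 5 is optimal.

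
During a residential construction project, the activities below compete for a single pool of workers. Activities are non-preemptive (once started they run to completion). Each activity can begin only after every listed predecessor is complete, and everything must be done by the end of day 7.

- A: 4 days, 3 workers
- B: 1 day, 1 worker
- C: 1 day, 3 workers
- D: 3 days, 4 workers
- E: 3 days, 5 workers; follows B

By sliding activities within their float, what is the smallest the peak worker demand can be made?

7

Early-start (A@1, B@1, C@1, D@1, E@2) gives peak 12: d1:11  d2:12  d3:12  d4:8  d5:0  d6:0  d7:0.
Shift D→2, E→5.
Schedule A@1, B@1, C@1, D@2, E@5: d1:7  d2:7  d3:7  d4:7  d5:5  d6:5  d7:5 — peak 7.
Total worker-days = 43 over 7 days ⇒ peak ≥ ⌈43/7⌉ = 7, so 7 is optimal.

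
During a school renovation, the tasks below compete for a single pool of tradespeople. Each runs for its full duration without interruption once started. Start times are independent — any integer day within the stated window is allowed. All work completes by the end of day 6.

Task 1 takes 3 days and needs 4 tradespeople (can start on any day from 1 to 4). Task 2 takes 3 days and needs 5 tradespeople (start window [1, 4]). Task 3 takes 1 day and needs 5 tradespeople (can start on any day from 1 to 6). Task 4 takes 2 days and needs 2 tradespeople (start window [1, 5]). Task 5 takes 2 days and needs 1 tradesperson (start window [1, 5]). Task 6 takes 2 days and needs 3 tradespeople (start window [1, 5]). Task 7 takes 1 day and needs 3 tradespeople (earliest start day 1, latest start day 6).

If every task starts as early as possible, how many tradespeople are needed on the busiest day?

23

Early-start schedule: Task 1@1, Task 2@1, Task 3@1, Task 4@1, Task 5@1, Task 6@1, Task 7@1.
Load per day: day 1: 23, day 2: 15, day 3: 9, day 4: 0, day 5: 0, day 6: 0.
Peak is 23.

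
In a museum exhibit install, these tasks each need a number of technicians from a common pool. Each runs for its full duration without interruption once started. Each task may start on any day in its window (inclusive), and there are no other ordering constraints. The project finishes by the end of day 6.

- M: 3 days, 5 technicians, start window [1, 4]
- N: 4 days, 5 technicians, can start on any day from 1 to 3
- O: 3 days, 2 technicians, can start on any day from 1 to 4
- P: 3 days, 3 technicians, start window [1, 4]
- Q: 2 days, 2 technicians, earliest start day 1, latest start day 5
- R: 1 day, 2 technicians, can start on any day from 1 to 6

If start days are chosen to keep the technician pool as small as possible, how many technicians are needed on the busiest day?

10

Early-start (M@1, N@1, O@1, P@1, Q@1, R@1) gives peak 19: d1:19  d2:17  d3:15  d4:5  d5:0  d6:0.
Shift O→4, P→4, Q→5, R→5.
Schedule M@1, N@1, O@4, P@4, Q@5, R@5: d1:10  d2:10  d3:10  d4:10  d5:9  d6:7 — peak 10.
Total technician-days = 56 over 6 days ⇒ peak ≥ ⌈56/6⌉ = 10, so 10 is optimal.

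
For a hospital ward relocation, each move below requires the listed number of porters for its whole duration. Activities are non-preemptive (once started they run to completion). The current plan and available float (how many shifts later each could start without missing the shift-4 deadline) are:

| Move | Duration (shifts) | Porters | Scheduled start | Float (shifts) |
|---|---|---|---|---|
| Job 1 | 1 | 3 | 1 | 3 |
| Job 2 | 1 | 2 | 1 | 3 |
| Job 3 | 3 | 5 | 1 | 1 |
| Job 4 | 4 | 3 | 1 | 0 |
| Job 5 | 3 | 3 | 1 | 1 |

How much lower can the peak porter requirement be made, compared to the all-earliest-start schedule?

Early-start peak: s1:16  s2:11  s3:11  s4:3 ⇒ 16.
Leveled (Job 1@1, Job 2@1, Job 3@2, Job 4@1, Job 5@1): s1:11  s2:11  s3:11  s4:8 ⇒ 11.
Reduction 16 − 11 = 5.

5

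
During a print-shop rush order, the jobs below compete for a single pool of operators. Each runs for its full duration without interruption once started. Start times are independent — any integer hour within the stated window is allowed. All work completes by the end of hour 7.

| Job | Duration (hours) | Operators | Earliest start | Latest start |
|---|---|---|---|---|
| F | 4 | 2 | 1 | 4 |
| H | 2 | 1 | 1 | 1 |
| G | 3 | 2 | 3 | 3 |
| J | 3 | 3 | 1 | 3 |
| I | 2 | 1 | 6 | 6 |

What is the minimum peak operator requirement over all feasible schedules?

Early-start (F@1, H@1, G@3, J@1, I@6) gives peak 7: h1:6  h2:6  h3:7  h4:4  h5:2  h6:1  h7:1.
Shift F→4.
Schedule F@4, H@1, G@3, J@1, I@6: h1:4  h2:4  h3:5  h4:4  h5:4  h6:3  h7:3 — peak 5.
No arrangement of the 12 feasible schedules does better.

5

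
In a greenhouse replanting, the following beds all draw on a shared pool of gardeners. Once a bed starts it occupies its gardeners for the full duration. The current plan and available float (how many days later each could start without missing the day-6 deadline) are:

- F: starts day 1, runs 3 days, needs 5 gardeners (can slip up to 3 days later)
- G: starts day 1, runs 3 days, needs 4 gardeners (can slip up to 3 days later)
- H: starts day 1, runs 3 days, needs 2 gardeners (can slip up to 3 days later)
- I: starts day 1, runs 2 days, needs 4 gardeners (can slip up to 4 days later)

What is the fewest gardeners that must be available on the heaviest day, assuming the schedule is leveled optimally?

Early-start (F@1, G@1, H@1, I@1) gives peak 15: d1:15  d2:15  d3:11  d4:0  d5:0  d6:0.
Shift G→4, I→4.
Schedule F@1, G@4, H@1, I@4: d1:7  d2:7  d3:7  d4:8  d5:8  d6:4 — peak 8.

8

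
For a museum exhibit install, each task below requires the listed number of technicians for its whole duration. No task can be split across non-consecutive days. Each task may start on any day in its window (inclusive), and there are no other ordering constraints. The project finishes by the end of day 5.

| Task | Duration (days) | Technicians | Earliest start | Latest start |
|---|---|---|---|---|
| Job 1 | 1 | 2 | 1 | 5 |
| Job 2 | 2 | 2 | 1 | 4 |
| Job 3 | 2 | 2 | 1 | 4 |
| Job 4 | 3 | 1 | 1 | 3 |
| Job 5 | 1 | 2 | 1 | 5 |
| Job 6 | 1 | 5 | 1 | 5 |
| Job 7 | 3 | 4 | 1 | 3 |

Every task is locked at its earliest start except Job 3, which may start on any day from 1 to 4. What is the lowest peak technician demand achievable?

Job 3@1: d1:18  d2:9  d3:5  d4:0  d5:0 → peak 18
Job 3@2: d1:16  d2:9  d3:7  d4:0  d5:0 → peak 16
Job 3@3: d1:16  d2:7  d3:7  d4:2  d5:0 → peak 16
Job 3@4: d1:16  d2:7  d3:5  d4:2  d5:2 → peak 16
Best is Job 3@2, peak 16.

16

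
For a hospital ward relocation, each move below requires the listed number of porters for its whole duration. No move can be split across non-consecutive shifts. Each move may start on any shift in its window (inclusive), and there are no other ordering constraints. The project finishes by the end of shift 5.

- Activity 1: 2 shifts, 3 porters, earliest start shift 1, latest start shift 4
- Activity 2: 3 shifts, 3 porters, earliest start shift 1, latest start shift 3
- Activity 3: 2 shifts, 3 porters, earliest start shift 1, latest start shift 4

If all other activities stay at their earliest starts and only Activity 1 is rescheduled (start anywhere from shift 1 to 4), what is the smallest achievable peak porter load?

6

Activity 1@1: s1:9  s2:9  s3:3  s4:0  s5:0 → peak 9
Activity 1@2: s1:6  s2:9  s3:6  s4:0  s5:0 → peak 9
Activity 1@3: s1:6  s2:6  s3:6  s4:3  s5:0 → peak 6
Activity 1@4: s1:6  s2:6  s3:3  s4:3  s5:3 → peak 6
Best is Activity 1@3, peak 6.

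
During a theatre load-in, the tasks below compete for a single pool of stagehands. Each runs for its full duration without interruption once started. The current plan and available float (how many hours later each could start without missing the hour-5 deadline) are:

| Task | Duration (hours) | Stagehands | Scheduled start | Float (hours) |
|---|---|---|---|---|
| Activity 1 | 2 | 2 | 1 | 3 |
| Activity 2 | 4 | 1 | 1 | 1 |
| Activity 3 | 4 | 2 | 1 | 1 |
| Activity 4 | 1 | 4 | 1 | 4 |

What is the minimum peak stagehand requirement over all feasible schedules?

Early-start (Activity 1@1, Activity 2@1, Activity 3@1, Activity 4@1) gives peak 9: h1:9  h2:5  h3:3  h4:3  h5:0.
Shift Activity 4→5.
Schedule Activity 1@1, Activity 2@1, Activity 3@1, Activity 4@5: h1:5  h2:5  h3:3  h4:3  h5:4 — peak 5.

5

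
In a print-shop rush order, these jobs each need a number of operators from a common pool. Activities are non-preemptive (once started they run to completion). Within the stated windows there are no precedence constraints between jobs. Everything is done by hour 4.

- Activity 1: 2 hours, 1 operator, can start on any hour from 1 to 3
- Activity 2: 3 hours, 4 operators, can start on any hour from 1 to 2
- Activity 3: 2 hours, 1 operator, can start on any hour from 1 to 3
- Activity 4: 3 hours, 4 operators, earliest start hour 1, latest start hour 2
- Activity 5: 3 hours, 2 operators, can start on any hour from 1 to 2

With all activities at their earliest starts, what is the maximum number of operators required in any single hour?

12

Early-start schedule: Activity 1@1, Activity 2@1, Activity 3@1, Activity 4@1, Activity 5@1.
Load per hour: hour 1: 12, hour 2: 12, hour 3: 10, hour 4: 0.
Peak is 12.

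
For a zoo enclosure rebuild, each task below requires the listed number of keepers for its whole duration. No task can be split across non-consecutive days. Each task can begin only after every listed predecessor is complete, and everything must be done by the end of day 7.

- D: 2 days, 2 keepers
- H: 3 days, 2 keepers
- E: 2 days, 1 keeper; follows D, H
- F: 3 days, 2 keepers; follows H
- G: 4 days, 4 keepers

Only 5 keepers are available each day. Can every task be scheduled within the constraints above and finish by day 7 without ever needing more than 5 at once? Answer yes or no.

no

The minimum achievable peak is 6; 5 < 6, so no feasible schedule stays within the cap.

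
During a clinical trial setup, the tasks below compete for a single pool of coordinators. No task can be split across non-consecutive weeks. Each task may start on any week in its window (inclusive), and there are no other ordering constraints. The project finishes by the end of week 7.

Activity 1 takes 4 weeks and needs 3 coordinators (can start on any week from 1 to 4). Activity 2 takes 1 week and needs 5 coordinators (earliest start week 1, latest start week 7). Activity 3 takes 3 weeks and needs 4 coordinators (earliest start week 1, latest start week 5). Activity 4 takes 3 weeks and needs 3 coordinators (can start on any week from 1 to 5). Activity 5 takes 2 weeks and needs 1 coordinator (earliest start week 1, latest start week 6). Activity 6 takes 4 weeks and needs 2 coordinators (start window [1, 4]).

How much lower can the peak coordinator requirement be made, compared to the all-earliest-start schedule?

10

Early-start peak: w1:18  w2:13  w3:12  w4:5  w5:0  w6:0  w7:0 ⇒ 18.
Leveled (Activity 1@1, Activity 2@1, Activity 3@5, Activity 4@2, Activity 5@2, Activity 6@4): w1:8  w2:7  w3:7  w4:8  w5:6  w6:6  w7:6 ⇒ 8.
Reduction 18 − 8 = 10.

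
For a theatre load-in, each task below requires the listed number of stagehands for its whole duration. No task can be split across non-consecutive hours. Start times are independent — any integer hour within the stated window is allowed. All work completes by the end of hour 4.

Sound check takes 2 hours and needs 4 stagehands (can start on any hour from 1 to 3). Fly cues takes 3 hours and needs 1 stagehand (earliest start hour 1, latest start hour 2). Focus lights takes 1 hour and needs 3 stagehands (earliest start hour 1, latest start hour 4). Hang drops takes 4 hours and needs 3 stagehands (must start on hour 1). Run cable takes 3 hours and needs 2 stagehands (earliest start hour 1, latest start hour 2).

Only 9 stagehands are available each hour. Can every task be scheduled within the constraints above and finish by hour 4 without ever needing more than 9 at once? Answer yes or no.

The minimum achievable peak is 10; 9 < 10, so no feasible schedule stays within the cap.

no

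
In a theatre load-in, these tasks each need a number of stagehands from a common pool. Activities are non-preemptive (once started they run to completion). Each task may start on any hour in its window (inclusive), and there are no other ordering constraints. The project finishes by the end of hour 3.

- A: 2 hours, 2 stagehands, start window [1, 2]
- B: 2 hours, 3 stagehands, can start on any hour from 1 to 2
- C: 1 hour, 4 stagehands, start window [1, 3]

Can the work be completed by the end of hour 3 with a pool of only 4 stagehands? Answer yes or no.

Total stagehand-hours = 14; over 3 hours the average is 14/3 > 4, so some hour must exceed 4.

no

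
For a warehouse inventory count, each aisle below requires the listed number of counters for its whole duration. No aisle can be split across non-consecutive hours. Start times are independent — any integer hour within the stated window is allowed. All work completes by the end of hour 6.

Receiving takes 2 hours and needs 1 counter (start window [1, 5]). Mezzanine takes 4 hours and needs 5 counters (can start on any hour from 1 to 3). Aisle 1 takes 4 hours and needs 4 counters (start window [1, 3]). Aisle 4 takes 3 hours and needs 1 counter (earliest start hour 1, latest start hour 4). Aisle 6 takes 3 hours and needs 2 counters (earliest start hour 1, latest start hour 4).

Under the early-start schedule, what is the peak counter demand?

13

Early-start schedule: Receiving@1, Mezzanine@1, Aisle 1@1, Aisle 4@1, Aisle 6@1.
Load per hour: hour 1: 13, hour 2: 13, hour 3: 12, hour 4: 9, hour 5: 0, hour 6: 0.
Peak is 13.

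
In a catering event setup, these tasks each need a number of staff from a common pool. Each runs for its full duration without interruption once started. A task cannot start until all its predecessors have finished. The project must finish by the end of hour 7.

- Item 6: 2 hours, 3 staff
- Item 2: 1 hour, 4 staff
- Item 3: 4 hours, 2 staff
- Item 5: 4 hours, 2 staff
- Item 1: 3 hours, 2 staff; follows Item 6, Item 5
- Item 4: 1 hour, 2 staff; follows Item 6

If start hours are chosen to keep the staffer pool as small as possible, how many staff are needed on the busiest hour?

6

Early-start (Item 6@1, Item 2@1, Item 3@1, Item 5@1, Item 1@5, Item 4@3) gives peak 11: h1:11  h2:7  h3:6  h4:4  h5:2  h6:2  h7:2.
Shift Item 2→3, Item 3→4, Item 4→4.
Schedule Item 6@1, Item 2@3, Item 3@4, Item 5@1, Item 1@5, Item 4@4: h1:5  h2:5  h3:6  h4:6  h5:4  h6:4  h7:4 — peak 6.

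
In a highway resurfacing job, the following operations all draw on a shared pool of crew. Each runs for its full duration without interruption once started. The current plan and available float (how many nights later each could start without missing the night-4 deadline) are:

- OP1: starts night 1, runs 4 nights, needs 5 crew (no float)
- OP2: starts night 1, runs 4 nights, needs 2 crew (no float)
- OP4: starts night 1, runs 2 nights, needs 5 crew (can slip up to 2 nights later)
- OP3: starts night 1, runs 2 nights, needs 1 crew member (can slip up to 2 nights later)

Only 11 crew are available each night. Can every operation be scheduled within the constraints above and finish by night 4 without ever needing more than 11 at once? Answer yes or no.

no

The minimum achievable peak is 12; 11 < 12, so no feasible schedule stays within the cap.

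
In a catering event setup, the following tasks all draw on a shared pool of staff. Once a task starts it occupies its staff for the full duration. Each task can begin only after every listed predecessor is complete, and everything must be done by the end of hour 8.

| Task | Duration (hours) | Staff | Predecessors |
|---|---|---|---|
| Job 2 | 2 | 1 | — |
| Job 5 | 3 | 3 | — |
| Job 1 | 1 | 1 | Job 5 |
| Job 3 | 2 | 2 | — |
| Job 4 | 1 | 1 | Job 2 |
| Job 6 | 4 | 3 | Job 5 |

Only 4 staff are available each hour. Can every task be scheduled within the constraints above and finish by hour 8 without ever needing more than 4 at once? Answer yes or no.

The minimum achievable peak is 5; 4 < 5, so no feasible schedule stays within the cap.

no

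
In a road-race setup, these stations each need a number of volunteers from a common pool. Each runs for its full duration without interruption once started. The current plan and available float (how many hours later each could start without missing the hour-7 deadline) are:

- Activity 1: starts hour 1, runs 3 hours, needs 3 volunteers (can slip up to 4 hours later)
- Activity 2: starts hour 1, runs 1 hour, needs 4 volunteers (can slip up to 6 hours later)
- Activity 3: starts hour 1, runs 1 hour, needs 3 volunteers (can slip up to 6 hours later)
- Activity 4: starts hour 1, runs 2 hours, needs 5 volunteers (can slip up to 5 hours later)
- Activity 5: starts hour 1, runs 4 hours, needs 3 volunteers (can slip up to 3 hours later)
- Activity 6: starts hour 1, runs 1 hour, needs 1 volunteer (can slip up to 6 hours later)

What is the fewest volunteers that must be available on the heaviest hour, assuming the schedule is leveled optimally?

6

Early-start (Activity 1@1, Activity 2@1, Activity 3@1, Activity 4@1, Activity 5@1, Activity 6@1) gives peak 19: h1:19  h2:11  h3:6  h4:3  h5:0  h6:0  h7:0.
Shift Activity 2→5, Activity 3→4, Activity 4→6, Activity 6→5.
Schedule Activity 1@1, Activity 2@5, Activity 3@4, Activity 4@6, Activity 5@1, Activity 6@5: h1:6  h2:6  h3:6  h4:6  h5:5  h6:5  h7:5 — peak 6.
Total volunteer-hours = 39 over 7 hours ⇒ peak ≥ ⌈39/7⌉ = 6, so 6 is optimal.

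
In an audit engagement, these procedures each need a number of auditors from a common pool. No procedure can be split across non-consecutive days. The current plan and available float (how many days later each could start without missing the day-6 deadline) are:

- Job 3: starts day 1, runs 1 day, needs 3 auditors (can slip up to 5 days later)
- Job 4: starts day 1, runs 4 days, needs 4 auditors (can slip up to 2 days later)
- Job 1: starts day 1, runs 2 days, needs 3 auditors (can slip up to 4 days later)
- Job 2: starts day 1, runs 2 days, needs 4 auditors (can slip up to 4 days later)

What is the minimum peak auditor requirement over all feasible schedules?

7

Early-start (Job 3@1, Job 4@1, Job 1@1, Job 2@1) gives peak 14: d1:14  d2:11  d3:4  d4:4  d5:0  d6:0.
Shift Job 1→2, Job 2→5.
Schedule Job 3@1, Job 4@1, Job 1@2, Job 2@5: d1:7  d2:7  d3:7  d4:4  d5:4  d6:4 — peak 7.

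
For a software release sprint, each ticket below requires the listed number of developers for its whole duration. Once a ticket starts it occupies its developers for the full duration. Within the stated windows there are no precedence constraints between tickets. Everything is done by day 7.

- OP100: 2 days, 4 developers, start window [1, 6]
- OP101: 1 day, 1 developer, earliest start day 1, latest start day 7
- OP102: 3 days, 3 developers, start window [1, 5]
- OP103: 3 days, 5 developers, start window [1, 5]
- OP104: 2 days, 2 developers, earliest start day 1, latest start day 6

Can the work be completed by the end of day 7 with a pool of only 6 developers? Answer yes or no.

no

The minimum achievable peak is 7; 6 < 7, so no feasible schedule stays within the cap.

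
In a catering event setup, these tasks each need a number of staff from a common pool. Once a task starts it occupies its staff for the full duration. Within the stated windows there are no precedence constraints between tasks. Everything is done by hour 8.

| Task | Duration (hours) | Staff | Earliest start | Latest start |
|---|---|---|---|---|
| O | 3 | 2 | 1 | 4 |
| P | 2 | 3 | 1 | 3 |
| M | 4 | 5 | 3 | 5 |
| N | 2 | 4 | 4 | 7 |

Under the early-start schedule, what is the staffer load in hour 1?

At early start, hour 1 has: O, P.
Demand: 2 + 3 = 5.

5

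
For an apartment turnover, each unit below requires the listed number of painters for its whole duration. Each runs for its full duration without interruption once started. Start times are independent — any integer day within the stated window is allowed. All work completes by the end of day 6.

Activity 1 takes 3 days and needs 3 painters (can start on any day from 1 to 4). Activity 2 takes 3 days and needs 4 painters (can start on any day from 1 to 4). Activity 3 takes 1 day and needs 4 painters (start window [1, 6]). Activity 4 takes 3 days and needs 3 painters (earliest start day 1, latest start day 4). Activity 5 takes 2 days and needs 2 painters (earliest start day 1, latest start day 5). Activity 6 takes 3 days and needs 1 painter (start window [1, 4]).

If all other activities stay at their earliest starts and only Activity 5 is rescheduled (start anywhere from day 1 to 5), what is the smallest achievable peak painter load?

Activity 5@1: d1:17  d2:13  d3:11  d4:0  d5:0  d6:0 → peak 17
Activity 5@2: d1:15  d2:13  d3:13  d4:0  d5:0  d6:0 → peak 15
Activity 5@3: d1:15  d2:11  d3:13  d4:2  d5:0  d6:0 → peak 15
Activity 5@4: d1:15  d2:11  d3:11  d4:2  d5:2  d6:0 → peak 15
Activity 5@5: d1:15  d2:11  d3:11  d4:0  d5:2  d6:2 → peak 15
Best is Activity 5@2, peak 15.

15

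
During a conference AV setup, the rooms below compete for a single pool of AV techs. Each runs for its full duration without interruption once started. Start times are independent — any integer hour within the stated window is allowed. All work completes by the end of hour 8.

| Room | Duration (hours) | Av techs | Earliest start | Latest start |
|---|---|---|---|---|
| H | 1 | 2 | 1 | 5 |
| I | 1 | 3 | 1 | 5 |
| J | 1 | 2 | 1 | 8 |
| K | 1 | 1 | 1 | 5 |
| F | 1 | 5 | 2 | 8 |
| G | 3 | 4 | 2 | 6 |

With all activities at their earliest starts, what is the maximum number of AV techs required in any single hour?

9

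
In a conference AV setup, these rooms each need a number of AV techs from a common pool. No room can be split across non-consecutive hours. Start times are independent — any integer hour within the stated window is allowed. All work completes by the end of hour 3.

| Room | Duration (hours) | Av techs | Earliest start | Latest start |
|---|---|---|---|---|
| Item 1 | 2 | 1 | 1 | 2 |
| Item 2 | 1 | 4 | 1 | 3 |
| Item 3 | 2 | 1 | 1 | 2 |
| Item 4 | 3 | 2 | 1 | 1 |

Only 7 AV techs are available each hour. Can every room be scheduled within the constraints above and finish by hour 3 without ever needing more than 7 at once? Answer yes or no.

yes

Schedule Item 1@1, Item 2@3, Item 3@1, Item 4@1: h1:4  h2:4  h3:6 — peak 6 ≤ 7.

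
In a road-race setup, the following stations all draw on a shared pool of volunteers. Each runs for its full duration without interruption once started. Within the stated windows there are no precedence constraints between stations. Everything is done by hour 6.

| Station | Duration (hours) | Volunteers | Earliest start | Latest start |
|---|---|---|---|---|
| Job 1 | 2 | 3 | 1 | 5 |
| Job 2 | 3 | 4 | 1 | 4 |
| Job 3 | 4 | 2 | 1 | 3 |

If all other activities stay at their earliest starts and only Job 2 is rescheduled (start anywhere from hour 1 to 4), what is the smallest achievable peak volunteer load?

Job 2@1: h1:9  h2:9  h3:6  h4:2  h5:0  h6:0 → peak 9
Job 2@2: h1:5  h2:9  h3:6  h4:6  h5:0  h6:0 → peak 9
Job 2@3: h1:5  h2:5  h3:6  h4:6  h5:4  h6:0 → peak 6
Job 2@4: h1:5  h2:5  h3:2  h4:6  h5:4  h6:4 → peak 6
Best is Job 2@3, peak 6.

6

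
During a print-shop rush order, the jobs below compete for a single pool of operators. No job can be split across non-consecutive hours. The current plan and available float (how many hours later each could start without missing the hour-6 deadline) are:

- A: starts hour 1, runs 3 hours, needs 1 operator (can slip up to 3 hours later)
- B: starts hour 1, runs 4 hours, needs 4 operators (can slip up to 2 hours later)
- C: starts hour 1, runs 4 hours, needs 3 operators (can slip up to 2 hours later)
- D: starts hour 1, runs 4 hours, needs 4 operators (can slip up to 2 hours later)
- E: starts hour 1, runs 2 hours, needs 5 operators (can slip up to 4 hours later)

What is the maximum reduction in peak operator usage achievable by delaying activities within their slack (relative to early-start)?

Early-start peak: h1:17  h2:17  h3:12  h4:11  h5:0  h6:0 ⇒ 17.
Leveled (A@1, B@1, C@1, D@1, E@5): h1:12  h2:12  h3:12  h4:11  h5:5  h6:5 ⇒ 12.
Reduction 17 − 12 = 5.

5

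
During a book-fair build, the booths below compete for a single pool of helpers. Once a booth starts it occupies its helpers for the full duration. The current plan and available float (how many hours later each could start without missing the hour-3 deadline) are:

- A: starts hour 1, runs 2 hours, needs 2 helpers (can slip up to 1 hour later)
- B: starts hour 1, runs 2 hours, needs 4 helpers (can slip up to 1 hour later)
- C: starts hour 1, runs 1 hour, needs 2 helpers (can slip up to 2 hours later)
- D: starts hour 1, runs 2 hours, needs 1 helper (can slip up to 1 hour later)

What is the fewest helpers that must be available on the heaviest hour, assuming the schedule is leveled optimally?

7

Early-start (A@1, B@1, C@1, D@1) gives peak 9: h1:9  h2:7  h3:0.
Shift C→3.
Schedule A@1, B@1, C@3, D@1: h1:7  h2:7  h3:2 — peak 7.
No arrangement of the 24 feasible schedules does better.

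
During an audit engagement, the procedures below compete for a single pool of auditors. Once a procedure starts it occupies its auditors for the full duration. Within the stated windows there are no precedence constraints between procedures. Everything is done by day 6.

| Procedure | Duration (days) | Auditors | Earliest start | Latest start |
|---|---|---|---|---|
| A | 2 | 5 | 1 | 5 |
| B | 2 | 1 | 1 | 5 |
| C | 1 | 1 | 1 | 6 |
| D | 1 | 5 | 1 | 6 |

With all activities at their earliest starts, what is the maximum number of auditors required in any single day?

12

Early-start schedule: A@1, B@1, C@1, D@1.
Load per day: day 1: 12, day 2: 6, day 3: 0, day 4: 0, day 5: 0, day 6: 0.
Peak is 12.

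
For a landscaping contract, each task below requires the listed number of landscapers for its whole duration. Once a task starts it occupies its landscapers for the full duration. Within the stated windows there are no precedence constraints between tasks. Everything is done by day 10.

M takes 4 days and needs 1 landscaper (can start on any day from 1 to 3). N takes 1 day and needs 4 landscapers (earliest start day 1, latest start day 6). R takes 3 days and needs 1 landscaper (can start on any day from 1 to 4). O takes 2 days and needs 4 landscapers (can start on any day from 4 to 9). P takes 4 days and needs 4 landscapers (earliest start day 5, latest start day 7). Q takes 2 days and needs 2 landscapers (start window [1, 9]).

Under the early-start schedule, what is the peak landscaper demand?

8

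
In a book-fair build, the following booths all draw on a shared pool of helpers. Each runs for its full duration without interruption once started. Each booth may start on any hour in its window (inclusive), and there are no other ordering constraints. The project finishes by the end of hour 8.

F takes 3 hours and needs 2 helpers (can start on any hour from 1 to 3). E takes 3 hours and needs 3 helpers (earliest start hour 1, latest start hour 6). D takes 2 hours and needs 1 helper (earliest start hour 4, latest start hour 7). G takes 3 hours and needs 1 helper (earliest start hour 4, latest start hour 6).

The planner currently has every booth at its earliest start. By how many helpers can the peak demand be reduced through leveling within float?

Early-start peak: h1:5  h2:5  h3:5  h4:2  h5:2  h6:1  h7:0  h8:0 ⇒ 5.
Leveled (F@1, E@4, D@4, G@6): h1:2  h2:2  h3:2  h4:4  h5:4  h6:4  h7:1  h8:1 ⇒ 4.
Reduction 5 − 4 = 1.

1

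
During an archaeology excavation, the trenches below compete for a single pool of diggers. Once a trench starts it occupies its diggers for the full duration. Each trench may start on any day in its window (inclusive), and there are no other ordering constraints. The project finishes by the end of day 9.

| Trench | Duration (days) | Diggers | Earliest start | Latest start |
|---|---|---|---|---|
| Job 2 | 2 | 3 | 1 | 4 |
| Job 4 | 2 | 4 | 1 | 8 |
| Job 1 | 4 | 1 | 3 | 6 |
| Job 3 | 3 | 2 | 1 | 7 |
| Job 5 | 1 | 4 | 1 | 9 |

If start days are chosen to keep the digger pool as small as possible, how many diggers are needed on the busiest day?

Early-start (Job 2@1, Job 4@1, Job 1@3, Job 3@1, Job 5@1) gives peak 13: d1:13  d2:9  d3:3  d4:1  d5:1  d6:1  d7:0  d8:0  d9:0.
Shift Job 4→3, Job 1→5, Job 3→5, Job 5→9.
Schedule Job 2@1, Job 4@3, Job 1@5, Job 3@5, Job 5@9: d1:3  d2:3  d3:4  d4:4  d5:3  d6:3  d7:3  d8:1  d9:4 — peak 4.
Total digger-days = 28 over 9 days ⇒ peak ≥ ⌈28/9⌉ = 4, so 4 is optimal.

4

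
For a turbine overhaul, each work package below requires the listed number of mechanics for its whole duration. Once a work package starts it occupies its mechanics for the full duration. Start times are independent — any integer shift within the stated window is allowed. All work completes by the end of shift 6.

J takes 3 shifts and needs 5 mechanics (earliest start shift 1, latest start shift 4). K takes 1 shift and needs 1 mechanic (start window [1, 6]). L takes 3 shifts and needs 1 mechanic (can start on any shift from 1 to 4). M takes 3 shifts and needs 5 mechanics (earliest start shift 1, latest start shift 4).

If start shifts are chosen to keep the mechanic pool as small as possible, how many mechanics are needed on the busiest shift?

6

Early-start (J@1, K@1, L@1, M@1) gives peak 12: s1:12  s2:11  s3:11  s4:0  s5:0  s6:0.
Shift L→2, M→4.
Schedule J@1, K@1, L@2, M@4: s1:6  s2:6  s3:6  s4:6  s5:5  s6:5 — peak 6.
Total mechanic-shifts = 34 over 6 shifts ⇒ peak ≥ ⌈34/6⌉ = 6, so 6 is optimal.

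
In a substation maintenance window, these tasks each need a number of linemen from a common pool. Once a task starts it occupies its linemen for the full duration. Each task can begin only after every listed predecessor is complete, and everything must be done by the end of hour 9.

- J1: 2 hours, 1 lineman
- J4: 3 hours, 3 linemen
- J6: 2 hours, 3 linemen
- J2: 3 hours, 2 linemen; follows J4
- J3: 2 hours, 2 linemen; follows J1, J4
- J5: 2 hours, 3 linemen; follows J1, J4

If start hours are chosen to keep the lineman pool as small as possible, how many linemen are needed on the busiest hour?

5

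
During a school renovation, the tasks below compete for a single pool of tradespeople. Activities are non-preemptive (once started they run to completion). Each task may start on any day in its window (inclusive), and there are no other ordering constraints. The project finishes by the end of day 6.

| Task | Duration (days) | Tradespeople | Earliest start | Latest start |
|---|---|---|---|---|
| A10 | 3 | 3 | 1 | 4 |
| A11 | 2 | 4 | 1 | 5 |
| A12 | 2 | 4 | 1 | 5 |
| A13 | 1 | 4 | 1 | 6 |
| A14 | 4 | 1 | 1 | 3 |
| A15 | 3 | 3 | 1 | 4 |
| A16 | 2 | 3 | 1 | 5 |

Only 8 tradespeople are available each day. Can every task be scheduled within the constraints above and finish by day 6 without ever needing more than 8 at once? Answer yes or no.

The minimum achievable peak is 9; 8 < 9, so no feasible schedule stays within the cap.

no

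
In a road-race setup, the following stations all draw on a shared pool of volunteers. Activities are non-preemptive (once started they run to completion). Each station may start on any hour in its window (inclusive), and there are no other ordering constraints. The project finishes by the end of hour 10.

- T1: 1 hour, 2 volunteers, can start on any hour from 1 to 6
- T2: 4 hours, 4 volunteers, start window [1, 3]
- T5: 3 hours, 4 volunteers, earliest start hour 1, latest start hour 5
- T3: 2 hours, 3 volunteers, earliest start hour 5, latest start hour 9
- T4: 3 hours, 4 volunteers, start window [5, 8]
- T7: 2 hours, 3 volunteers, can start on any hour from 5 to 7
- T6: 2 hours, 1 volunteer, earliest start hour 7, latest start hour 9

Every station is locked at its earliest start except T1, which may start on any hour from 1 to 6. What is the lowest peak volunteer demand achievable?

T1@1: h1:10  h2:8  h3:8  h4:4  h5:10  h6:10  h7:5  h8:1  h9:0  h10:0 → peak 10
T1@2: h1:8  h2:10  h3:8  h4:4  h5:10  h6:10  h7:5  h8:1  h9:0  h10:0 → peak 10
T1@3: h1:8  h2:8  h3:10  h4:4  h5:10  h6:10  h7:5  h8:1  h9:0  h10:0 → peak 10
T1@4: h1:8  h2:8  h3:8  h4:6  h5:10  h6:10  h7:5  h8:1  h9:0  h10:0 → peak 10
T1@5: h1:8  h2:8  h3:8  h4:4  h5:12  h6:10  h7:5  h8:1  h9:0  h10:0 → peak 12
T1@6: h1:8  h2:8  h3:8  h4:4  h5:10  h6:12  h7:5  h8:1  h9:0  h10:0 → peak 12
Best is T1@1, peak 10.

10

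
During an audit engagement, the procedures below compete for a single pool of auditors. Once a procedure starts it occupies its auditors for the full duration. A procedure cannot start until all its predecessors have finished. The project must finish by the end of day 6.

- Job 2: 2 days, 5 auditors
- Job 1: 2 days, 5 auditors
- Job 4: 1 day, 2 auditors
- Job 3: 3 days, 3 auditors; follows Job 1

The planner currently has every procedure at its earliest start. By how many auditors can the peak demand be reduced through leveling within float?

4

Early-start peak: d1:12  d2:10  d3:3  d4:3  d5:3  d6:0 ⇒ 12.
Leveled (Job 2@3, Job 1@1, Job 4@1, Job 3@3): d1:7  d2:5  d3:8  d4:8  d5:3  d6:0 ⇒ 8.
Reduction 12 − 8 = 4.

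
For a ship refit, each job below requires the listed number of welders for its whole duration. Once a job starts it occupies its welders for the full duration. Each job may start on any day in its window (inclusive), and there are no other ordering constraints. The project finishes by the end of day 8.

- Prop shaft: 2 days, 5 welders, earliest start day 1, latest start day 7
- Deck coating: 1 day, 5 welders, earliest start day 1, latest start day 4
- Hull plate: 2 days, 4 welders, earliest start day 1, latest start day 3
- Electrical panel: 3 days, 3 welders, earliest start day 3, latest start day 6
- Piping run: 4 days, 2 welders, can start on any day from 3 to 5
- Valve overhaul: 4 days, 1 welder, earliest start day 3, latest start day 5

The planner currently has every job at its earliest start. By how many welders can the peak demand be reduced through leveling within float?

8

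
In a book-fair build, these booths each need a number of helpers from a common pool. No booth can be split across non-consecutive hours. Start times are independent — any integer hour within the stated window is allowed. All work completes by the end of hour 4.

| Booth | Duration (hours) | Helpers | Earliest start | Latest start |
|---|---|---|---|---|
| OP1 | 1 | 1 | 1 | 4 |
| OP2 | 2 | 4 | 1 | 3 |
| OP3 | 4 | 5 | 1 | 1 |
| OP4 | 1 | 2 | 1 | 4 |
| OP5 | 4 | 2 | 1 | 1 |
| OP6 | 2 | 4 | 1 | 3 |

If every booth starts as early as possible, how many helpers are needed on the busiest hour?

Early-start schedule: OP1@1, OP2@1, OP3@1, OP4@1, OP5@1, OP6@1.
Load per hour: hour 1: 18, hour 2: 15, hour 3: 7, hour 4: 7.
Peak is 18.

18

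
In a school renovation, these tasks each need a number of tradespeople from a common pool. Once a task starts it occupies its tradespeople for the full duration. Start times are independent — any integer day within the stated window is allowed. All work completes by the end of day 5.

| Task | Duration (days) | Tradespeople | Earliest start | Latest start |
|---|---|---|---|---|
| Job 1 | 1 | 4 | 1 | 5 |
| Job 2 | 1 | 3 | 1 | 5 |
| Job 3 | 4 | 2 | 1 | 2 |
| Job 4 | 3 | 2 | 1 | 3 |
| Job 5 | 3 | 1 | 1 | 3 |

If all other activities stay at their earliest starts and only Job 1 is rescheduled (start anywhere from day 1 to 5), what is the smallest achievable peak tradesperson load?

Job 1@1: d1:12  d2:5  d3:5  d4:2  d5:0 → peak 12
Job 1@2: d1:8  d2:9  d3:5  d4:2  d5:0 → peak 9
Job 1@3: d1:8  d2:5  d3:9  d4:2  d5:0 → peak 9
Job 1@4: d1:8  d2:5  d3:5  d4:6  d5:0 → peak 8
Job 1@5: d1:8  d2:5  d3:5  d4:2  d5:4 → peak 8
Best is Job 1@4, peak 8.

8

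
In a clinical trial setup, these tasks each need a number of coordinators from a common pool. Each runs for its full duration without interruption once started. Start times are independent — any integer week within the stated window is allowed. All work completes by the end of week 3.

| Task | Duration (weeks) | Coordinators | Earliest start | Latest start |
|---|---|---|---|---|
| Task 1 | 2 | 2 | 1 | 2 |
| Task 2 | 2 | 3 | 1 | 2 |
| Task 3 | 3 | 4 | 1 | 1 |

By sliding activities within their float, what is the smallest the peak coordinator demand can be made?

Schedule Task 1@1, Task 2@1, Task 3@1: w1:9  w2:9  w3:4 — peak 9.
No arrangement of the 4 feasible schedules does better.

9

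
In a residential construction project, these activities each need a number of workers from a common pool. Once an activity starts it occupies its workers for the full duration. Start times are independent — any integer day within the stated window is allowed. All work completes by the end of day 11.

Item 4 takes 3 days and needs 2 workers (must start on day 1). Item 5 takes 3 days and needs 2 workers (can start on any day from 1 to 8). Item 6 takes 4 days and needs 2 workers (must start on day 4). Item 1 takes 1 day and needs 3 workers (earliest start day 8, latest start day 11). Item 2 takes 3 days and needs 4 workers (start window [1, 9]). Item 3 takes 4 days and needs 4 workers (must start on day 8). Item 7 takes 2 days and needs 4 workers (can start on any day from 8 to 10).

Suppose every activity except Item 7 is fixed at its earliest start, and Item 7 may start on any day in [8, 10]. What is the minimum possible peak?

Item 7@8: d1:8  d2:8  d3:8  d4:2  d5:2  d6:2  d7:2  d8:11  d9:8  d10:4  d11:4 → peak 11
Item 7@9: d1:8  d2:8  d3:8  d4:2  d5:2  d6:2  d7:2  d8:7  d9:8  d10:8  d11:4 → peak 8
Item 7@10: d1:8  d2:8  d3:8  d4:2  d5:2  d6:2  d7:2  d8:7  d9:4  d10:8  d11:8 → peak 8
Best is Item 7@9, peak 8.

8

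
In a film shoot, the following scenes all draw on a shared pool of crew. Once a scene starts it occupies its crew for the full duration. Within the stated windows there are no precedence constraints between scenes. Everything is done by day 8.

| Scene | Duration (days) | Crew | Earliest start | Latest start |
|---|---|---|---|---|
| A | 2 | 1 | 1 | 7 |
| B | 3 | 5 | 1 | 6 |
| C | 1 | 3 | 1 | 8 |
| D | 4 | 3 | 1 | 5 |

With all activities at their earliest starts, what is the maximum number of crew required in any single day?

12

Early-start schedule: A@1, B@1, C@1, D@1.
Load per day: day 1: 12, day 2: 9, day 3: 8, day 4: 3, day 5: 0, day 6: 0, day 7: 0, day 8: 0.
Peak is 12.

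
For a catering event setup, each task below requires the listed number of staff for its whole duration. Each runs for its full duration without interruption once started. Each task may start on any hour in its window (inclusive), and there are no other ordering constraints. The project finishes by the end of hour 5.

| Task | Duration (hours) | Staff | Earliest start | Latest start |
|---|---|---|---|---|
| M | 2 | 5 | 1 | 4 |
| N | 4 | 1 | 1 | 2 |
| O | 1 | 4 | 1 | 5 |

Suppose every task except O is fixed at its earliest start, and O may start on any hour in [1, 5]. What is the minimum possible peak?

6

O@1: h1:10  h2:6  h3:1  h4:1  h5:0 → peak 10
O@2: h1:6  h2:10  h3:1  h4:1  h5:0 → peak 10
O@3: h1:6  h2:6  h3:5  h4:1  h5:0 → peak 6
O@4: h1:6  h2:6  h3:1  h4:5  h5:0 → peak 6
O@5: h1:6  h2:6  h3:1  h4:1  h5:4 → peak 6
Best is O@3, peak 6.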